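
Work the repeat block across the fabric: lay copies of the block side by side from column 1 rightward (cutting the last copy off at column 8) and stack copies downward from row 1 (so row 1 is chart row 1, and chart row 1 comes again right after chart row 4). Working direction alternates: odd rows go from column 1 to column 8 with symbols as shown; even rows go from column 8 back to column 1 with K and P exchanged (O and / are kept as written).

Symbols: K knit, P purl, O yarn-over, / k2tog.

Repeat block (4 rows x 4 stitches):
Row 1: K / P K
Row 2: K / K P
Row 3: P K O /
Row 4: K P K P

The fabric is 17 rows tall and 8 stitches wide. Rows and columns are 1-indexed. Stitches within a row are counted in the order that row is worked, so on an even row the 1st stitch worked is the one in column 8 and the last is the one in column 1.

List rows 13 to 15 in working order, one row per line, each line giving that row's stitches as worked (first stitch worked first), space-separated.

Row 13: chart row 1, RS - tile across columns 1-8 and work as-is.
Row 14: chart row 2, WS - tiled (columns 1-8): K / K P K / K P; work from column 8 back to 1 with K<->P swapped.
Row 15: chart row 3, RS - tile across columns 1-8 and work as-is.

Rows as worked:
K / P K K / P K
K P / P K P / P
P K O / P K O /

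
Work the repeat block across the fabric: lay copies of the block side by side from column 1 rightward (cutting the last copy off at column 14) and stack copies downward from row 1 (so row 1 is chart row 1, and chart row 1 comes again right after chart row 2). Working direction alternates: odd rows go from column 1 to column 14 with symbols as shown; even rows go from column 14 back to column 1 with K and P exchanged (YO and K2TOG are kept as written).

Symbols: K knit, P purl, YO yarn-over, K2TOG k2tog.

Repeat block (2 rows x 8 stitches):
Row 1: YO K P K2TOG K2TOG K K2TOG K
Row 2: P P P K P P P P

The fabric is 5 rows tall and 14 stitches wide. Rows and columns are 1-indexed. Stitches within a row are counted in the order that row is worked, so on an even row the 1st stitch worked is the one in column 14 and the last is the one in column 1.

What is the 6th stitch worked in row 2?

Row 2 uses chart row ((2-1) mod 2)+1 = 2. Row 2 is even, so WS.
Chart row 2 tiled across columns 1-14: P P P K P P P P P P P K P P
WS row: flip the tiled sequence (start at column 14) and apply K<->P; YO and K2TOG stay.
Row 2 as worked: K K P K K K K K K K P K K K
Counting 6 along the worked row gives K.

Stitch:
K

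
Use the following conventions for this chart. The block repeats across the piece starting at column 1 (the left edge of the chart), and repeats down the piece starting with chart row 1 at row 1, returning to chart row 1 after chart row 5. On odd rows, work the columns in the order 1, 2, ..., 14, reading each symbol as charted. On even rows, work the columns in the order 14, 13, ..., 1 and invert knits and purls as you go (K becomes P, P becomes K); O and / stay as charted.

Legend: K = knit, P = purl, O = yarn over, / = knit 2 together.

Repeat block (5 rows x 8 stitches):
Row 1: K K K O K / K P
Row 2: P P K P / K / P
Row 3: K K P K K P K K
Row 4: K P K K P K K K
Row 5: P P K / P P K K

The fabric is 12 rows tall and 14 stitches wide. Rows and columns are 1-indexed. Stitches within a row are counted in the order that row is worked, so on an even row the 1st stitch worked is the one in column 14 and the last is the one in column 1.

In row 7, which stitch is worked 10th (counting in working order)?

Stitch:
P

Derivation:
Row 7: (7-1) mod 5 = 1, so use chart row 2. Odd row -> RS.
Chart row 2 tiled across columns 1-14: P P K P / K / P P P K P / K
RS row: no reversal, no swap; stitch n worked = column n.
The 10th stitch worked is P.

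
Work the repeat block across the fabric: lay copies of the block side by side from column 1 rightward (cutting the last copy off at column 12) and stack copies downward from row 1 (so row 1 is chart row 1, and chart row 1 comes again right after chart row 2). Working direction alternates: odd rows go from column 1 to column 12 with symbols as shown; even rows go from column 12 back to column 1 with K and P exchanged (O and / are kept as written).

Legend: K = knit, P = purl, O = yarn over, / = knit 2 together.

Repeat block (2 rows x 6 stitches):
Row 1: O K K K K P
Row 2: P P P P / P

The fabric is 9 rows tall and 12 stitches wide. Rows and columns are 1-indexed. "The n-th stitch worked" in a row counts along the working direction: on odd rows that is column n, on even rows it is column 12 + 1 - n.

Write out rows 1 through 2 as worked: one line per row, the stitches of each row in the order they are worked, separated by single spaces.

Row 1: chart row 1, RS - tile across columns 1-12 and work as-is.
Row 2: chart row 2, WS - tiled (columns 1-12): P P P P / P P P P P / P; work from column 12 back to 1 with K<->P swapped.

Result:
O K K K K P O K K K K P
K / K K K K K / K K K K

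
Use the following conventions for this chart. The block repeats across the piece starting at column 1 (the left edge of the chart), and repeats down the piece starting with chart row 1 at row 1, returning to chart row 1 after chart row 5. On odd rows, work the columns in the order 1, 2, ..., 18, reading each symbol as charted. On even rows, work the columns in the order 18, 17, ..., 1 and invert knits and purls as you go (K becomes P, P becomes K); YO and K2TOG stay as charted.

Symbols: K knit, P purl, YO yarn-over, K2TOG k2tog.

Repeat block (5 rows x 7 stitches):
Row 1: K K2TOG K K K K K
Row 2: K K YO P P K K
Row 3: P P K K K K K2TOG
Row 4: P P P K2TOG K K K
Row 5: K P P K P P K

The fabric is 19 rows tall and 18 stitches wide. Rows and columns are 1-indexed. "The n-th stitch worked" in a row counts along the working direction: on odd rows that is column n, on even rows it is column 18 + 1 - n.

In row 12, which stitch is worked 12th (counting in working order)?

For row 12: chart row = ((12-1) mod 5) + 1 = 2; this is a WS (even) row.
Chart row 2 tiled across columns 1-18: K K YO P P K K K K YO P P K K K K YO P
Wrong side: read the tiled row from column 18 down to 1 and exchange K with P (leave YO, K2TOG).
Row 12 as worked: K YO P P P P K K YO P P P P K K YO P P
The 12th stitch worked is P.

Stitch:
P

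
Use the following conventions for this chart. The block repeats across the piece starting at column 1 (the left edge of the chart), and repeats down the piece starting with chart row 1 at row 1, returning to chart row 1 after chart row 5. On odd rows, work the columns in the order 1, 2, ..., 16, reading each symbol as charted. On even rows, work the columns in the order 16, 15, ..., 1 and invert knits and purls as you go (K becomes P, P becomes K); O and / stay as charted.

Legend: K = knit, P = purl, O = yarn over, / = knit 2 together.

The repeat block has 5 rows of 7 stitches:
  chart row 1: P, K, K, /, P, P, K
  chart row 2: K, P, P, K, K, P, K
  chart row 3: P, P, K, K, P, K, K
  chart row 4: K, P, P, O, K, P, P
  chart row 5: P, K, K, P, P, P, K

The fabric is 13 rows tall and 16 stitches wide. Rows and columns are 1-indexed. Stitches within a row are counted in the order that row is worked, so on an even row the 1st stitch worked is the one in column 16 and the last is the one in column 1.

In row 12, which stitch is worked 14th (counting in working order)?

Row 12 uses chart row ((12-1) mod 5)+1 = 2. Row 12 is even, so WS.
Chart row 2 tiled across columns 1-16: K P P K K P K K P P K K P K K P
WS: work from column 16 back to column 1 (reverse the tiled row), swapping K<->P (O and / unchanged).
Row 12 as worked: K P P K P P K K P P K P P K K P
Stitch 14 in working order -> K

== STITCH ==
K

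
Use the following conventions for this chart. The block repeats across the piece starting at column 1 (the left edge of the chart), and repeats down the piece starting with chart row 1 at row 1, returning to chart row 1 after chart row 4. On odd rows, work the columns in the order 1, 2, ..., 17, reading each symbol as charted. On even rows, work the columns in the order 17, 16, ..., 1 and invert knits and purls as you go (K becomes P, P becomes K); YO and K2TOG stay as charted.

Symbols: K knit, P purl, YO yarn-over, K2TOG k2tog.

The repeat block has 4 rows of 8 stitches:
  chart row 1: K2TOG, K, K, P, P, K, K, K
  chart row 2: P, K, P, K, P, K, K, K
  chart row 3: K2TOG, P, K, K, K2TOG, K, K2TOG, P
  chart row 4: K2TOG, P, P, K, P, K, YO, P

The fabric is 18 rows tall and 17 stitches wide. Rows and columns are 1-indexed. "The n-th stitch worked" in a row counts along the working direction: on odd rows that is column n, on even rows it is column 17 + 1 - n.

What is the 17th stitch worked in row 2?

Row 2 uses chart row ((2-1) mod 4)+1 = 2. Row 2 is even, so WS.
Chart row 2 tiled across columns 1-17: P K P K P K K K P K P K P K K K P
Wrong side: read the tiled row from column 17 down to 1 and exchange K with P (leave YO, K2TOG).
Row 2 as worked: K P P P K P K P K P P P K P K P K
Counting 17 along the worked row gives K.

== STITCH ==
K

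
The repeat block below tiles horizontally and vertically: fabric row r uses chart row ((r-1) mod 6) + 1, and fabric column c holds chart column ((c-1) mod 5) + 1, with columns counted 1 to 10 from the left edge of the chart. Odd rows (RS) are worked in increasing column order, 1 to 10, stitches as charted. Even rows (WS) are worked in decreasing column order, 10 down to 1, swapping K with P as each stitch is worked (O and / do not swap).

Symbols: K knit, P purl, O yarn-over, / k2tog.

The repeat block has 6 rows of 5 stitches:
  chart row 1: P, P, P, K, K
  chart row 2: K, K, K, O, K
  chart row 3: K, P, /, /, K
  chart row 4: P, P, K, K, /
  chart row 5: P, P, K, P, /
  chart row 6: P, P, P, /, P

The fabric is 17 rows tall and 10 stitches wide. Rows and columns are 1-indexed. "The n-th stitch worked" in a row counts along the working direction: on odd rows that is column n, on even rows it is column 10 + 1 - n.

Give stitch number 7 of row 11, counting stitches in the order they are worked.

== STITCH ==
P

Derivation:
Row 11: (11-1) mod 6 = 4, so use chart row 5. Odd row -> RS.
Chart row 5 tiled across columns 1-10: P P K P / P P K P /
Right side: take the tiled row as-is (worked left to right from column 1).
Counting 7 along the worked row gives P.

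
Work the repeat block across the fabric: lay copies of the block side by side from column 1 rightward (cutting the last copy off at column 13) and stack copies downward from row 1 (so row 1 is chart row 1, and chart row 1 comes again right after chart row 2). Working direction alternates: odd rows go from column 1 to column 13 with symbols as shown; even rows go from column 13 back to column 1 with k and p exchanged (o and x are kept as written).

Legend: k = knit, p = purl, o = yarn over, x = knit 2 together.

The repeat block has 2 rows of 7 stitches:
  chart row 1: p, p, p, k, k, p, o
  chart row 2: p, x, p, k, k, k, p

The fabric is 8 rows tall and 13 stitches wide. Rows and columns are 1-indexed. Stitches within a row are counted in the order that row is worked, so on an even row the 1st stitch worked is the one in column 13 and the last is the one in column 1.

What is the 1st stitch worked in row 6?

Row 6: (6-1) mod 2 = 1, so use chart row 2. Even row -> WS.
Chart row 2 tiled across columns 1-13: p x p k k k p p x p k k k
WS row: flip the tiled sequence (start at column 13) and apply k<->p; o and x stay.
Row 6 as worked: p p p k x k k p p p k x k
Counting 1 along the worked row gives p.

Result:
p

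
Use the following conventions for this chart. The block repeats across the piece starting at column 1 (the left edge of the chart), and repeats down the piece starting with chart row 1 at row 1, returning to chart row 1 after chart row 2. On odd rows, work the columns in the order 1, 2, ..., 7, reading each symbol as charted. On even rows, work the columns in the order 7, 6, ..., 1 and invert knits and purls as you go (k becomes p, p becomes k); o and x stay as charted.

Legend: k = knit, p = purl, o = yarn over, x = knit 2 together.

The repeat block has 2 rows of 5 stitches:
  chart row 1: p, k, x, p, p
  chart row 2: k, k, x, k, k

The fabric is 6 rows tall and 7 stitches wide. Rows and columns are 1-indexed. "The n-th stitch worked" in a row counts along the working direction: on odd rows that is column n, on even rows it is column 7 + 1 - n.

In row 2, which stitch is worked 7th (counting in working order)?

Result:
p

Derivation:
Row 2: (2-1) mod 2 = 1, so use chart row 2. Even row -> WS.
Chart row 2 tiled across columns 1-7: k k x k k k k
WS: work from column 7 back to column 1 (reverse the tiled row), swapping k<->p (o and x unchanged).
Row 2 as worked: p p p p x p p
The 7th stitch worked is p.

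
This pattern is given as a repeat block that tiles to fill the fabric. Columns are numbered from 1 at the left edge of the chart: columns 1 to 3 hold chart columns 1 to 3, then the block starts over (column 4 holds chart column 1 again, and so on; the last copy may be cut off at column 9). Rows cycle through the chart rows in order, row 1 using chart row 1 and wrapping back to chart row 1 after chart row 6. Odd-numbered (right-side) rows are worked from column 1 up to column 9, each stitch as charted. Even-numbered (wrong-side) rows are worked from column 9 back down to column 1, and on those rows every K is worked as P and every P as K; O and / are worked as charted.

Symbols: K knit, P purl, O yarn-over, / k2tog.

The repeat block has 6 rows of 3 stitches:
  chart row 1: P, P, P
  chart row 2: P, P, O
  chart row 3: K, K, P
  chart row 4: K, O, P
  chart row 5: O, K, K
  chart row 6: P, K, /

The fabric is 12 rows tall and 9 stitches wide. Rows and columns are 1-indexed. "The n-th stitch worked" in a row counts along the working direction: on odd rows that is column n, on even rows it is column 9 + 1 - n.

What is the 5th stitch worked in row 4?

For row 4: chart row = ((4-1) mod 6) + 1 = 4; this is a WS (even) row.
Chart row 4 tiled across columns 1-9: K O P K O P K O P
WS: work from column 9 back to column 1 (reverse the tiled row), swapping K<->P (O and / unchanged).
Row 4 as worked: K O P K O P K O P
Stitch 5 in working order -> O

Stitch:
O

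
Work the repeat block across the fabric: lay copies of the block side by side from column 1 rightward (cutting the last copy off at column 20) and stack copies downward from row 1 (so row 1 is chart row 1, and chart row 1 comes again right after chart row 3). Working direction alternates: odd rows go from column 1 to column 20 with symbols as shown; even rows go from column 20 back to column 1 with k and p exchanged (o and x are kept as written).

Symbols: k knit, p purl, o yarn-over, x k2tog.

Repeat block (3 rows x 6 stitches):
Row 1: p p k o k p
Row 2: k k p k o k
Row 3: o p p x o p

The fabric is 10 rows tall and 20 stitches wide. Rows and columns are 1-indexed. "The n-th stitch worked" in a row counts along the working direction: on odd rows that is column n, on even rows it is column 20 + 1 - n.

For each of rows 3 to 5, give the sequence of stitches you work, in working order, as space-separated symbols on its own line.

Row 3: chart row 3, RS - tile across columns 1-20 and work as-is.
Row 4: chart row 1, WS - tiled (columns 1-20): p p k o k p p p k o k p p p k o k p p p; work from column 20 back to 1 with k<->p swapped.
Row 5: chart row 2, RS - tile across columns 1-20 and work as-is.

== ROWS AS WORKED ==
o p p x o p o p p x o p o p p x o p o p
k k k p o p k k k p o p k k k p o p k k
k k p k o k k k p k o k k k p k o k k k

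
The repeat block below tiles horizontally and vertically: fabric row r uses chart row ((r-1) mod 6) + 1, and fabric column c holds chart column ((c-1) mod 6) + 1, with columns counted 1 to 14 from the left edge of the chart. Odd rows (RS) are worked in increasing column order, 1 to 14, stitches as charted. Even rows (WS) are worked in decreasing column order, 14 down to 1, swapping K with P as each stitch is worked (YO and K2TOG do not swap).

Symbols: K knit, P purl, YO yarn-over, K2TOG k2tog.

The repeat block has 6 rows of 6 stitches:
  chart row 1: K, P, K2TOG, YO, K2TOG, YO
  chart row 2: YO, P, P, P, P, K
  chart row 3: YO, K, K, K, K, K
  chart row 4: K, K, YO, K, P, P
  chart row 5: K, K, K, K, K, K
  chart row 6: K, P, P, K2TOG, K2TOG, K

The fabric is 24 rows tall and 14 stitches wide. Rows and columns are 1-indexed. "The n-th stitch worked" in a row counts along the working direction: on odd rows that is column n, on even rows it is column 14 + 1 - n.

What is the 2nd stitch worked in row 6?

Row 6 uses chart row ((6-1) mod 6)+1 = 6. Row 6 is even, so WS.
Chart row 6 tiled across columns 1-14: K P P K2TOG K2TOG K K P P K2TOG K2TOG K K P
WS: work from column 14 back to column 1 (reverse the tiled row), swapping K<->P (YO and K2TOG unchanged).
Row 6 as worked: K P P K2TOG K2TOG K K P P K2TOG K2TOG K K P
Counting 2 along the worked row gives P.

Stitch:
P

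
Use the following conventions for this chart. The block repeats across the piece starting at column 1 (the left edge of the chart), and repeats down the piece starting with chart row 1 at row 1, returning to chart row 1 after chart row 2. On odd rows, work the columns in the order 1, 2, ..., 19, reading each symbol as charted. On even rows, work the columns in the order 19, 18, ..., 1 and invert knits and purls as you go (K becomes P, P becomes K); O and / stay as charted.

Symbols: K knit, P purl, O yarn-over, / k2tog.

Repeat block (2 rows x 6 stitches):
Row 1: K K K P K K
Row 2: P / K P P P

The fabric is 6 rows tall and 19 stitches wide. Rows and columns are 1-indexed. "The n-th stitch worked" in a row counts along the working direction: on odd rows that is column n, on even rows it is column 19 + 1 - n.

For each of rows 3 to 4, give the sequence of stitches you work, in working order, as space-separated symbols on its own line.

Rows as worked:
K K K P K K K K K P K K K K K P K K K
K K K K P / K K K K P / K K K K P / K

Derivation:
Row 3: chart row 1, RS - tile across columns 1-19 and work as-is.
Row 4: chart row 2, WS - tiled (columns 1-19): P / K P P P P / K P P P P / K P P P P; work from column 19 back to 1 with K<->P swapped.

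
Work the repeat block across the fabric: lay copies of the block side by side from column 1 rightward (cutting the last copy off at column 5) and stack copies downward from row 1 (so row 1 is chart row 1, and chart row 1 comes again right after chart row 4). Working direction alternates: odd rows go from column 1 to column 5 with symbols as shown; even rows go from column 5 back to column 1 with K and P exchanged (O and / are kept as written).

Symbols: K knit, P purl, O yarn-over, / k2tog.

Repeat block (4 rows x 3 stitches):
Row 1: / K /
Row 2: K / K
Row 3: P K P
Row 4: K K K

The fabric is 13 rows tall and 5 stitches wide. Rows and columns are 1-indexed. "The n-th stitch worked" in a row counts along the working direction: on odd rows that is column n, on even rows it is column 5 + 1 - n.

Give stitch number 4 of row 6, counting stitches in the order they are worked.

== STITCH ==
/

Derivation:
Row 6: (6-1) mod 4 = 1, so use chart row 2. Even row -> WS.
Chart row 2 tiled across columns 1-5: K / K K /
WS row: flip the tiled sequence (start at column 5) and apply K<->P; O and / stay.
Row 6 as worked: / P P / P
Counting 4 along the worked row gives /.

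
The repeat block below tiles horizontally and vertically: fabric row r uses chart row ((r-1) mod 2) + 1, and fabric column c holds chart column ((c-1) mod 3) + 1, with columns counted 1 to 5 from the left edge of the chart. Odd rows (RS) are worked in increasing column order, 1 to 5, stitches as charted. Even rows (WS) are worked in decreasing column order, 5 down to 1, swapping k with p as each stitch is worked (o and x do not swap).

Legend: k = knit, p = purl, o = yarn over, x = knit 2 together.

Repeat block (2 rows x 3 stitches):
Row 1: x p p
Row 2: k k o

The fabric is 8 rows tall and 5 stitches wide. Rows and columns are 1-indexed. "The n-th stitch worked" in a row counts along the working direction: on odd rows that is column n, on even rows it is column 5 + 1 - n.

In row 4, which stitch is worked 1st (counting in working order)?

== STITCH ==
p

Derivation:
Row 4: (4-1) mod 2 = 1, so use chart row 2. Even row -> WS.
Chart row 2 tiled across columns 1-5: k k o k k
WS: work from column 5 back to column 1 (reverse the tiled row), swapping k<->p (o and x unchanged).
Row 4 as worked: p p o p p
The 1st stitch worked is p.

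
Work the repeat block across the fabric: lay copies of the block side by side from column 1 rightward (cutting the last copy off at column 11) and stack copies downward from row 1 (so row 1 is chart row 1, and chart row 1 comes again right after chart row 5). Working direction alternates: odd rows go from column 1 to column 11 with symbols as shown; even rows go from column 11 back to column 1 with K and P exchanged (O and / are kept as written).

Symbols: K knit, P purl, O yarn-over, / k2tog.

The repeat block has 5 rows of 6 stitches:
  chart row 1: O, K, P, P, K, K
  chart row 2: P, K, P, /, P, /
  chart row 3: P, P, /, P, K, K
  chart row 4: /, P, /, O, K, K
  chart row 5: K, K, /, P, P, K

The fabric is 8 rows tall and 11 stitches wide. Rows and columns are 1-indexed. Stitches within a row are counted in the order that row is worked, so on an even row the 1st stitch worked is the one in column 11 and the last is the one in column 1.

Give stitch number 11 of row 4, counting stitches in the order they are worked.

For row 4: chart row = ((4-1) mod 5) + 1 = 4; this is a WS (even) row.
Chart row 4 tiled across columns 1-11: / P / O K K / P / O K
WS row: flip the tiled sequence (start at column 11) and apply K<->P; O and / stay.
Row 4 as worked: P O / K / P P O / K /
The 11th stitch worked is /.

== STITCH ==
/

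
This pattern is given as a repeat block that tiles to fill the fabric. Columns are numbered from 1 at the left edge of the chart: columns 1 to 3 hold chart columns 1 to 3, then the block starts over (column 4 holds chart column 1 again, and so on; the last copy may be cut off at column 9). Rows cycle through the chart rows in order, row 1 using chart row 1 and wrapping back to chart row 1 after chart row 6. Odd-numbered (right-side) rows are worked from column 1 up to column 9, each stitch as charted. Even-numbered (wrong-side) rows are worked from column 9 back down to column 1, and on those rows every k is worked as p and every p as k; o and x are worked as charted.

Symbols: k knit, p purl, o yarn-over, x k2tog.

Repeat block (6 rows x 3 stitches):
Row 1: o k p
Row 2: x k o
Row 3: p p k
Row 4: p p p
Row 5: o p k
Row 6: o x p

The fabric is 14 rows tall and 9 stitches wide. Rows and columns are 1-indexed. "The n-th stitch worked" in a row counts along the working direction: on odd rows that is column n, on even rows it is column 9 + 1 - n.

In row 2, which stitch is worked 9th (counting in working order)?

== STITCH ==
x

Derivation:
Row 2 uses chart row ((2-1) mod 6)+1 = 2. Row 2 is even, so WS.
Chart row 2 tiled across columns 1-9: x k o x k o x k o
WS row: flip the tiled sequence (start at column 9) and apply k<->p; o and x stay.
Row 2 as worked: o p x o p x o p x
Stitch 9 in working order -> x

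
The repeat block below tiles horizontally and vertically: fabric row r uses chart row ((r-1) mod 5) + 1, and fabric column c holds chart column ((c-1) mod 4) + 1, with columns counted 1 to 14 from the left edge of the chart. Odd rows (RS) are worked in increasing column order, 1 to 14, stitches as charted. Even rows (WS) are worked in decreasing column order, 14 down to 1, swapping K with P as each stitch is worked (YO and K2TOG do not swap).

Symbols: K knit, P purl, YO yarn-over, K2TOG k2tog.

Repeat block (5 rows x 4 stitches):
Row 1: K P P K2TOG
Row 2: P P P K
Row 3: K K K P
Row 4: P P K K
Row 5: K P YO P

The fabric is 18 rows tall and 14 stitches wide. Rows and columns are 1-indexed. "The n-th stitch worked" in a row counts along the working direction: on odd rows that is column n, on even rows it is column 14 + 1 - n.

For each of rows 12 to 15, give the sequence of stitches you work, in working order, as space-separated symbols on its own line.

Row 12: chart row 2, WS - tiled (columns 1-14): P P P K P P P K P P P K P P; work from column 14 back to 1 with K<->P swapped.
Row 13: chart row 3, RS - tile across columns 1-14 and work as-is.
Row 14: chart row 4, WS - tiled (columns 1-14): P P K K P P K K P P K K P P; work from column 14 back to 1 with K<->P swapped.
Row 15: chart row 5, RS - tile across columns 1-14 and work as-is.

Result:
K K P K K K P K K K P K K K
K K K P K K K P K K K P K K
K K P P K K P P K K P P K K
K P YO P K P YO P K P YO P K P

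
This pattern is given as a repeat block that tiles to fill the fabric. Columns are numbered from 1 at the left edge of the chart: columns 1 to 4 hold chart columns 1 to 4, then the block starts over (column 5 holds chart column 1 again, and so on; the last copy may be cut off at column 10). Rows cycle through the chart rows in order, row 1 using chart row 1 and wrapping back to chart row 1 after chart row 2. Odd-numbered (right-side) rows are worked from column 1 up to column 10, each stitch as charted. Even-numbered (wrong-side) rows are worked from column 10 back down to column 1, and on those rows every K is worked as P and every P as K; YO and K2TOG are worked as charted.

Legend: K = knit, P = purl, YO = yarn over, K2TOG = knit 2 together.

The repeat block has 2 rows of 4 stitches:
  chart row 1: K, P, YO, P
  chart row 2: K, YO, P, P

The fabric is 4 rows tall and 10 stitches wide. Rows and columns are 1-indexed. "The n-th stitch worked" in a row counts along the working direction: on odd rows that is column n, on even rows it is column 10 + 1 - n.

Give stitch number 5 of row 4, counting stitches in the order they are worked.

== STITCH ==
YO

Derivation:
Row 4: (4-1) mod 2 = 1, so use chart row 2. Even row -> WS.
Chart row 2 tiled across columns 1-10: K YO P P K YO P P K YO
WS row: flip the tiled sequence (start at column 10) and apply K<->P; YO and K2TOG stay.
Row 4 as worked: YO P K K YO P K K YO P
Stitch 5 in working order -> YO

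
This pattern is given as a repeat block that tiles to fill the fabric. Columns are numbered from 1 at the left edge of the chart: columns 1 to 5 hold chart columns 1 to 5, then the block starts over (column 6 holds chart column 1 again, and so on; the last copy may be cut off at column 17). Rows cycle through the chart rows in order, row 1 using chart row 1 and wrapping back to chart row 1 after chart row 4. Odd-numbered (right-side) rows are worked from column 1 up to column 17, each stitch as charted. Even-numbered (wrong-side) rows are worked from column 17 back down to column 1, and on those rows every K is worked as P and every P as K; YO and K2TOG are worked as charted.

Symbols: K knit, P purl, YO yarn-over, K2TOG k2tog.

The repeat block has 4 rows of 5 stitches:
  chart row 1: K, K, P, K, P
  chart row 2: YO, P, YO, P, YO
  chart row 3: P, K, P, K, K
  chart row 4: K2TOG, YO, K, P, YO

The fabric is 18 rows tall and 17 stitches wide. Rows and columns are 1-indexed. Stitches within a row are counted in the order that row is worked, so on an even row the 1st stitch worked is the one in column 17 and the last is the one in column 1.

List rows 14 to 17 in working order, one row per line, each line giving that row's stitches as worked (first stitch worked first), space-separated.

Row 14: chart row 2, WS - tiled (columns 1-17): YO P YO P YO YO P YO P YO YO P YO P YO YO P; work from column 17 back to 1 with K<->P swapped.
Row 15: chart row 3, RS - tile across columns 1-17 and work as-is.
Row 16: chart row 4, WS - tiled (columns 1-17): K2TOG YO K P YO K2TOG YO K P YO K2TOG YO K P YO K2TOG YO; work from column 17 back to 1 with K<->P swapped.
Row 17: chart row 1, RS - tile across columns 1-17 and work as-is.

Result:
K YO YO K YO K YO YO K YO K YO YO K YO K YO
P K P K K P K P K K P K P K K P K
YO K2TOG YO K P YO K2TOG YO K P YO K2TOG YO K P YO K2TOG
K K P K P K K P K P K K P K P K K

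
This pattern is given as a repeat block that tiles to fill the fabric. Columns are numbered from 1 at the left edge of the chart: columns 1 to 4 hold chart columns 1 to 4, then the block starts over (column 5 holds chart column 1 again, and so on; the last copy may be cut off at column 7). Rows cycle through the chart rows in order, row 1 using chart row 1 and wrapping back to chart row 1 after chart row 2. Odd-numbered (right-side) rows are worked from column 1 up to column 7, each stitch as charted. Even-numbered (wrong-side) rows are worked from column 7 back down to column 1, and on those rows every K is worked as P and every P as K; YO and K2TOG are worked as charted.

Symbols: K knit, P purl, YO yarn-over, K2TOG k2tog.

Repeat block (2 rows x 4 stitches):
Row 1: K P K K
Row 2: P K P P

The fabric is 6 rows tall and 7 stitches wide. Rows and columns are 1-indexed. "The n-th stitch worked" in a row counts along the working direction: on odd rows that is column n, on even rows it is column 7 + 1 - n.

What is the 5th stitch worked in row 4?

Row 4: (4-1) mod 2 = 1, so use chart row 2. Even row -> WS.
Chart row 2 tiled across columns 1-7: P K P P P K P
WS: work from column 7 back to column 1 (reverse the tiled row), swapping K<->P (YO and K2TOG unchanged).
Row 4 as worked: K P K K K P K
Stitch 5 in working order -> K

== STITCH ==
K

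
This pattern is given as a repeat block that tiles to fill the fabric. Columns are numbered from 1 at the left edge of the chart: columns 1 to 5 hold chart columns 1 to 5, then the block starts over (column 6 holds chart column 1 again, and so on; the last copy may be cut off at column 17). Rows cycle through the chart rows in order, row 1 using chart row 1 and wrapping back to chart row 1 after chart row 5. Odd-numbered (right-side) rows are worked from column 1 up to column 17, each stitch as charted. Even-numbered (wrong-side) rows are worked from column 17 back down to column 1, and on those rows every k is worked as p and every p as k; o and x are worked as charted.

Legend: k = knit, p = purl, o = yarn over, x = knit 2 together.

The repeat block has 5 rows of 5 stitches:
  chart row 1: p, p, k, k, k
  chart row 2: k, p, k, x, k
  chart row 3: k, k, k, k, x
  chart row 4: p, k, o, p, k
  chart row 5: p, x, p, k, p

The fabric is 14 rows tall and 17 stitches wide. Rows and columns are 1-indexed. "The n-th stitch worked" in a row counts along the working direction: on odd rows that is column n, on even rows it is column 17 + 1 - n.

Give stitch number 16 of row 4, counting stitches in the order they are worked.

For row 4: chart row = ((4-1) mod 5) + 1 = 4; this is a WS (even) row.
Chart row 4 tiled across columns 1-17: p k o p k p k o p k p k o p k p k
WS: work from column 17 back to column 1 (reverse the tiled row), swapping k<->p (o and x unchanged).
Row 4 as worked: p k p k o p k p k o p k p k o p k
Counting 16 along the worked row gives p.

== STITCH ==
p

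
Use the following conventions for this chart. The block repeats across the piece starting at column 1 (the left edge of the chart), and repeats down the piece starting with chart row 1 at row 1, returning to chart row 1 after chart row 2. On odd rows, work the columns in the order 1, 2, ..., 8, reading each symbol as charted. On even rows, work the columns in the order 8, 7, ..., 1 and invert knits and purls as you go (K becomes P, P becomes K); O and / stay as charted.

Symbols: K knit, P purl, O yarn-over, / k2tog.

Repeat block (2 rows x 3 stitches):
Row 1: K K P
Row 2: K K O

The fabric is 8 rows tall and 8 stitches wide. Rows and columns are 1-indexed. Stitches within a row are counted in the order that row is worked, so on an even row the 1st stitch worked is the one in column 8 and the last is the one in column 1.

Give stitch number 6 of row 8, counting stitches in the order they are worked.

For row 8: chart row = ((8-1) mod 2) + 1 = 2; this is a WS (even) row.
Chart row 2 tiled across columns 1-8: K K O K K O K K
Wrong side: read the tiled row from column 8 down to 1 and exchange K with P (leave O, /).
Row 8 as worked: P P O P P O P P
The 6th stitch worked is O.

== STITCH ==
O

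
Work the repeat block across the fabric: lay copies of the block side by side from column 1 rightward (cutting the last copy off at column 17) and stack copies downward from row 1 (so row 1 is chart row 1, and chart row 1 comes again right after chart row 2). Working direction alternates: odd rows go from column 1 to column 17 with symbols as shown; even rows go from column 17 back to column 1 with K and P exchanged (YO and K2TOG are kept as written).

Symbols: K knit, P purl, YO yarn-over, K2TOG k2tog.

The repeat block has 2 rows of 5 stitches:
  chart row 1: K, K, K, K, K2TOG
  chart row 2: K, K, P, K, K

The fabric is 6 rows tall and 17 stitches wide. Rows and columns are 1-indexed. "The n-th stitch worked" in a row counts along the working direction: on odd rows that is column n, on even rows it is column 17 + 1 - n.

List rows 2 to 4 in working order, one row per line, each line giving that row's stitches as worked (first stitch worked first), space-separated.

Result:
P P P P K P P P P K P P P P K P P
K K K K K2TOG K K K K K2TOG K K K K K2TOG K K
P P P P K P P P P K P P P P K P P

Derivation:
Row 2: chart row 2, WS - tiled (columns 1-17): K K P K K K K P K K K K P K K K K; work from column 17 back to 1 with K<->P swapped.
Row 3: chart row 1, RS - tile across columns 1-17 and work as-is.
Row 4: chart row 2, WS - tiled (columns 1-17): K K P K K K K P K K K K P K K K K; work from column 17 back to 1 with K<->P swapped.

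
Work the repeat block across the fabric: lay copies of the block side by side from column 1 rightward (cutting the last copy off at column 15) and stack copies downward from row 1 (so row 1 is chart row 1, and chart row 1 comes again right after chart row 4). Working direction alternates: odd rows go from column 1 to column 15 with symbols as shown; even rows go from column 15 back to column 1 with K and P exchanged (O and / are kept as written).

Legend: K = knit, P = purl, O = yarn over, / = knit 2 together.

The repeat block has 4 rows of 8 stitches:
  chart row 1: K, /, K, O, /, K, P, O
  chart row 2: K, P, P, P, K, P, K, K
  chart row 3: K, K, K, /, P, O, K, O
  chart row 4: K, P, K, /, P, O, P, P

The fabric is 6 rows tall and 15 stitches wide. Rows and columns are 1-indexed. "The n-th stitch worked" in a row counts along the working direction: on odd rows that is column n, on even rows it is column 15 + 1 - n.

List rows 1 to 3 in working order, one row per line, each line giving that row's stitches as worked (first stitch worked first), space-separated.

Row 1: chart row 1, RS - tile across columns 1-15 and work as-is.
Row 2: chart row 2, WS - tiled (columns 1-15): K P P P K P K K K P P P K P K; work from column 15 back to 1 with K<->P swapped.
Row 3: chart row 3, RS - tile across columns 1-15 and work as-is.

== ROWS AS WORKED ==
K / K O / K P O K / K O / K P
P K P K K K P P P K P K K K P
K K K / P O K O K K K / P O K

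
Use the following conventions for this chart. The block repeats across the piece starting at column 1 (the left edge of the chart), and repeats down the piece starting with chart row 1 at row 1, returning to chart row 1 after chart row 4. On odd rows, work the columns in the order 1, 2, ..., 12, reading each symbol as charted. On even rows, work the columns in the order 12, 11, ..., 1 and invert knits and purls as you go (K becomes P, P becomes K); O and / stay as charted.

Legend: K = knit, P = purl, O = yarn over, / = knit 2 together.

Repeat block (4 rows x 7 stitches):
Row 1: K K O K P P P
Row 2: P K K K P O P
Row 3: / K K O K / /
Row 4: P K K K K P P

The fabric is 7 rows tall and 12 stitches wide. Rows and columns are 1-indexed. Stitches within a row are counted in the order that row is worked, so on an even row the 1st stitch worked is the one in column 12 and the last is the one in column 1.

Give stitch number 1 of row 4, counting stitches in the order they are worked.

Row 4: (4-1) mod 4 = 3, so use chart row 4. Even row -> WS.
Chart row 4 tiled across columns 1-12: P K K K K P P P K K K K
WS row: flip the tiled sequence (start at column 12) and apply K<->P; O and / stay.
Row 4 as worked: P P P P K K K P P P P K
Counting 1 along the worked row gives P.

Result:
P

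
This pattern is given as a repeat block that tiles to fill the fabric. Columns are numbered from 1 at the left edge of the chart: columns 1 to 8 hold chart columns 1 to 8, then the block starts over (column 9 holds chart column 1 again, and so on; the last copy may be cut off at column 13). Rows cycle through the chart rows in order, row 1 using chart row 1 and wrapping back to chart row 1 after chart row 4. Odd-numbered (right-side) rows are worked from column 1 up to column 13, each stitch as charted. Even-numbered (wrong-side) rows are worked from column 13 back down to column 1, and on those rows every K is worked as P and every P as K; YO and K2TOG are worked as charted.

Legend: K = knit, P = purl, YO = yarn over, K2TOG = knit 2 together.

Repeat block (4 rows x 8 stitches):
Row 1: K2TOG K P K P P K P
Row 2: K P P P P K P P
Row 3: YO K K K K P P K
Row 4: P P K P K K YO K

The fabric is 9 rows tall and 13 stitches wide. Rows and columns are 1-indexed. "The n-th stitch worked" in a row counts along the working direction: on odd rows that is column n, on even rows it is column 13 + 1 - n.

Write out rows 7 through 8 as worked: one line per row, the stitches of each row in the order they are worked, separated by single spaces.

Row 7: chart row 3, RS - tile across columns 1-13 and work as-is.
Row 8: chart row 4, WS - tiled (columns 1-13): P P K P K K YO K P P K P K; work from column 13 back to 1 with K<->P swapped.

== ROWS AS WORKED ==
YO K K K K P P K YO K K K K
P K P K K P YO P P K P K K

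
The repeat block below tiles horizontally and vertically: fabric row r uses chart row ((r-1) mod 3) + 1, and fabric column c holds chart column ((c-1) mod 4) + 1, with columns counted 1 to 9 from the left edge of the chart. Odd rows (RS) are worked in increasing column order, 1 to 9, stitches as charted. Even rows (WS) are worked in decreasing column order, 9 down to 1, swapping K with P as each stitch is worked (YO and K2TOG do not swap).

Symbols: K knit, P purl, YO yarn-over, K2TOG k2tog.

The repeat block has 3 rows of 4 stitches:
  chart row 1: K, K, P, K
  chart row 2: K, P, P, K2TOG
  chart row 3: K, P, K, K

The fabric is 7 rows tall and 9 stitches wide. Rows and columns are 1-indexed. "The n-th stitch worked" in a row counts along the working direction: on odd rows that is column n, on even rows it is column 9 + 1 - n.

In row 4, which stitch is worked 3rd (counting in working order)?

Result:
K

Derivation:
For row 4: chart row = ((4-1) mod 3) + 1 = 1; this is a WS (even) row.
Chart row 1 tiled across columns 1-9: K K P K K K P K K
Wrong side: read the tiled row from column 9 down to 1 and exchange K with P (leave YO, K2TOG).
Row 4 as worked: P P K P P P K P P
The 3rd stitch worked is K.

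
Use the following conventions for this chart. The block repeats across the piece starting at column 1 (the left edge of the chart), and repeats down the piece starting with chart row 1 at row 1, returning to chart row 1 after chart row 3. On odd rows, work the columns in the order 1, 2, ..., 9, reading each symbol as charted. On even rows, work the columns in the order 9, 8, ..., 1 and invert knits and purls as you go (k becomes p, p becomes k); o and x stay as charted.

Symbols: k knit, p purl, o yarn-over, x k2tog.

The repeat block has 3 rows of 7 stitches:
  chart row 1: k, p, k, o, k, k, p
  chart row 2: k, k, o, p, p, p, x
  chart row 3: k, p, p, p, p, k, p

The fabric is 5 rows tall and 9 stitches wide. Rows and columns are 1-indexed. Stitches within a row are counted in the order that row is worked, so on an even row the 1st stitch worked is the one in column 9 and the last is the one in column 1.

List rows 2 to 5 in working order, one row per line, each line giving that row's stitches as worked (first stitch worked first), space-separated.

== ROWS AS WORKED ==
p p x k k k o p p
k p p p p k p k p
k p k p p o p k p
k k o p p p x k k

Derivation:
Row 2: chart row 2, WS - tiled (columns 1-9): k k o p p p x k k; work from column 9 back to 1 with k<->p swapped.
Row 3: chart row 3, RS - tile across columns 1-9 and work as-is.
Row 4: chart row 1, WS - tiled (columns 1-9): k p k o k k p k p; work from column 9 back to 1 with k<->p swapped.
Row 5: chart row 2, RS - tile across columns 1-9 and work as-is.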